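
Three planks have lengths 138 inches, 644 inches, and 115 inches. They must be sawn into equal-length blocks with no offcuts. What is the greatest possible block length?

This is the greatest common divisor of 138, 644, and 115.
138 = 2 × 3 × 23
644 = 2^2 × 7 × 23
115 = 5 × 23
gcd(138, 644, 115) = 23.

23 inches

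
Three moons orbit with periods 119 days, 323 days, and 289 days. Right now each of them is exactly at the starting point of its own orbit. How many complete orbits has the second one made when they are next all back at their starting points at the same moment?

119 orbits

They are all back at their starting positions together after one LCM of the periods.
119 = 7 × 17
323 = 17 × 19
289 = 17^2
LCM(119, 323, 289) = 7 × 17^2 × 19 = 38437.
Orbits for period 323: 38437 / 323 = 119.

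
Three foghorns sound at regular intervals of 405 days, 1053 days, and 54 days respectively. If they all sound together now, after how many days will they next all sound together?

10530 days

The first simultaneous occurrence is after LCM of the individual periods.
405 = 3^4 × 5
1053 = 3^4 × 13
54 = 2 × 3^3
LCM(405, 1053, 54) = 2 × 3^4 × 5 × 13 = 10530.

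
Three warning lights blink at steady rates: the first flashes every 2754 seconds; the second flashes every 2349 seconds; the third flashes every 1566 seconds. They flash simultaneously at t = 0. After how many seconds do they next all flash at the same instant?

79866 seconds

The first simultaneous occurrence is after LCM of the individual periods.
2754 = 2 × 3^4 × 17
2349 = 3^4 × 29
1566 = 2 × 3^3 × 29
LCM(2754, 2349, 1566) = 2 × 3^4 × 17 × 29 = 79866.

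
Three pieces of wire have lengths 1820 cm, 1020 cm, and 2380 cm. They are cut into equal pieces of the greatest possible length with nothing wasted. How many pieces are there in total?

Piece length = gcd(1820, 1020, 2380).
1820 = 2^2 × 5 × 7 × 13
1020 = 2^2 × 3 × 5 × 17
2380 = 2^2 × 5 × 7 × 17
gcd(1820, 1020, 2380) = 2^2 × 5 = 20.
Total pieces = 1820/20 + 1020/20 + 2380/20 = 91 + 51 + 119 = 261.

261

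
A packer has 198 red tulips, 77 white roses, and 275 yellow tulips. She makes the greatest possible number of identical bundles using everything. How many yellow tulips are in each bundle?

Number of bundles = gcd(198, 77, 275).
198 = 2 × 3^2 × 11
77 = 7 × 11
275 = 5^2 × 11
gcd(198, 77, 275) = 11.
yellow tulips per bundle = 275 / 11 = 25.

25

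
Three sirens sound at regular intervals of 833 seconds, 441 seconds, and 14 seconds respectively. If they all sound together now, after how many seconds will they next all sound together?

The first simultaneous occurrence is after LCM of the individual periods.
833 = 7^2 × 17
441 = 3^2 × 7^2
14 = 2 × 7
LCM(833, 441, 14) = 2 × 3^2 × 7^2 × 17 = 14994.

14994 seconds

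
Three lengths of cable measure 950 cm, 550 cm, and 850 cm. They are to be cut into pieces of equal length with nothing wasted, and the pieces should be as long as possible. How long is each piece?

50 cm

Each piece length must divide every original length, so the longest possible is gcd(950, 550, 850).
950 = 2 × 5^2 × 19
550 = 2 × 5^2 × 11
850 = 2 × 5^2 × 17
gcd(950, 550, 850) = 2 × 5^2 = 50.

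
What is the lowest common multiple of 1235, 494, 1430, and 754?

1235 = 5 × 13 × 19
494 = 2 × 13 × 19
1430 = 2 × 5 × 11 × 13
754 = 2 × 13 × 29
LCM(1235, 494, 1430, 754) = 2 × 5 × 11 × 13 × 19 × 29 = 787930.

787930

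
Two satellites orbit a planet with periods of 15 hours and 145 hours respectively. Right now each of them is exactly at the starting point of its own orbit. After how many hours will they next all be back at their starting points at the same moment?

The first simultaneous occurrence is after LCM of the individual periods.
15 = 3 × 5
145 = 5 × 29
LCM(15, 145) = 3 × 5 × 29 = 435.

435 hours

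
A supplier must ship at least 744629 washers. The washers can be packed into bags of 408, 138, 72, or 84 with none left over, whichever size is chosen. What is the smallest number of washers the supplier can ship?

788256

The number of washers must be a common multiple of 408, 138, 72, and 84, so a multiple of their LCM.
408 = 2^3 × 3 × 17
138 = 2 × 3 × 23
72 = 2^3 × 3^2
84 = 2^2 × 3 × 7
LCM(408, 138, 72, 84) = 2^3 × 3^2 × 7 × 17 × 23 = 197064.
Smallest multiple of 197064 that is ≥ 744629: ⌈744629/197064⌉ × 197064 = 4 × 197064 = 788256.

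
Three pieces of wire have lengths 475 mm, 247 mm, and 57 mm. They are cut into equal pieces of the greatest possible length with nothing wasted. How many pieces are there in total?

41

Piece length = gcd(475, 247, 57).
475 = 5^2 × 19
247 = 13 × 19
57 = 3 × 19
gcd(475, 247, 57) = 19.
Total pieces = 475/19 + 247/19 + 57/19 = 25 + 13 + 3 = 41.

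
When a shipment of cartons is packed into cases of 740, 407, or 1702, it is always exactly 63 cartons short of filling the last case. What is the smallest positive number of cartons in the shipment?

187157

Being 63 short of a full case of size k means N ≡ −63 (mod k), i.e. N + 63 is a multiple of each size.
740 = 2^2 × 5 × 37
407 = 11 × 37
1702 = 2 × 23 × 37
LCM(740, 407, 1702) = 2^2 × 5 × 11 × 23 × 37 = 187220.
Smallest positive N is 187220 − 63 = 187157.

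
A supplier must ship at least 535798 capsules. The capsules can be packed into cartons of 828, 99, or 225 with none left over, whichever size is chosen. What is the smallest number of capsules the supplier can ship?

683100

The number of capsules must be a common multiple of 828, 99, and 225, so a multiple of their LCM.
828 = 2^2 × 3^2 × 23
99 = 3^2 × 11
225 = 3^2 × 5^2
LCM(828, 99, 225) = 2^2 × 3^2 × 5^2 × 11 × 23 = 227700.
Smallest multiple of 227700 that is ≥ 535798: ⌈535798/227700⌉ × 227700 = 3 × 227700 = 683100.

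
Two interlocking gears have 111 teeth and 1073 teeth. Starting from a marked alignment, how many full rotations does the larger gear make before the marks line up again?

All finish a whole number of cycles simultaneously at t = LCM of the periods.
111 = 3 × 37
1073 = 29 × 37
LCM(111, 1073) = 3 × 29 × 37 = 3219.
Rotations for period 1073: 3219 / 1073 = 3.

3 rotations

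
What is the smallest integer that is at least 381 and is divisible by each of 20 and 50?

The integer must be a common multiple of 20 and 50, so a multiple of their LCM.
20 = 2^2 × 5
50 = 2 × 5^2
LCM(20, 50) = 2^2 × 5^2 = 100.
Smallest multiple of 100 that is ≥ 381: ⌈381/100⌉ × 100 = 4 × 100 = 400.

400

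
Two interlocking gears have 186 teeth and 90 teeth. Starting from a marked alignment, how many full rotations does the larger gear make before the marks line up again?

15 rotations

All finish a whole number of cycles simultaneously at t = LCM of the periods.
186 = 2 × 3 × 31
90 = 2 × 3^2 × 5
LCM(186, 90) = 2 × 3^2 × 5 × 31 = 2790.
Rotations for period 186: 2790 / 186 = 15.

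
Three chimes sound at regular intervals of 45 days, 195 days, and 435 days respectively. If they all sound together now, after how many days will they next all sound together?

The first simultaneous occurrence is after LCM of the individual periods.
45 = 3^2 × 5
195 = 3 × 5 × 13
435 = 3 × 5 × 29
LCM(45, 195, 435) = 3^2 × 5 × 13 × 29 = 16965.

16965 days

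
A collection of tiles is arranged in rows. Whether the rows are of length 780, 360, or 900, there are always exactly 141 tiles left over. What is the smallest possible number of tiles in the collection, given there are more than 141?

23541

N − 141 must be a common multiple of 780, 360, and 900.
780 = 2^2 × 3 × 5 × 13
360 = 2^3 × 3^2 × 5
900 = 2^2 × 3^2 × 5^2
LCM(780, 360, 900) = 2^3 × 3^2 × 5^2 × 13 = 23400.
Smallest N > 141 is LCM + 141 = 23400 + 141 = 23541.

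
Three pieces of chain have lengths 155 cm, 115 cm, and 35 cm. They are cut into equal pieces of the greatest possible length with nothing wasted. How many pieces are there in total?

61

Piece length = gcd(155, 115, 35).
155 = 5 × 31
115 = 5 × 23
35 = 5 × 7
gcd(155, 115, 35) = 5.
Total pieces = 155/5 + 115/5 + 35/5 = 31 + 23 + 7 = 61.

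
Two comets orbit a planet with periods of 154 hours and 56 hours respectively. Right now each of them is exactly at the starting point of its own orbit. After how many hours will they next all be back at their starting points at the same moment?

They coincide at every common multiple of the periods; the first is the LCM.
154 = 2 × 7 × 11
56 = 2^3 × 7
LCM(154, 56) = 2^3 × 7 × 11 = 616.

616 hours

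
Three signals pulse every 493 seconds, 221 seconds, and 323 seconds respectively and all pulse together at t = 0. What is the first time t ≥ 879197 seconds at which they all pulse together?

974168 seconds

Joint pulses occur at multiples of LCM(493, 221, 323).
493 = 17 × 29
221 = 13 × 17
323 = 17 × 19
LCM(493, 221, 323) = 13 × 17 × 19 × 29 = 121771.
Smallest multiple of 121771 that is ≥ 879197: ⌈879197/121771⌉ × 121771 = 8 × 121771 = 974168.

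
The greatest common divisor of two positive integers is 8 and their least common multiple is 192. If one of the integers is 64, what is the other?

24

For two integers, gcd × lcm = product, so the other is (8 × 192) / 64 = 1536 / 64 = 24.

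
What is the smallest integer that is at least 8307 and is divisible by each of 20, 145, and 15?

8700

The integer must be a common multiple of 20, 145, and 15, so a multiple of their LCM.
20 = 2^2 × 5
145 = 5 × 29
15 = 3 × 5
LCM(20, 145, 15) = 2^2 × 3 × 5 × 29 = 1740.
Smallest multiple of 1740 that is ≥ 8307: ⌈8307/1740⌉ × 1740 = 5 × 1740 = 8700.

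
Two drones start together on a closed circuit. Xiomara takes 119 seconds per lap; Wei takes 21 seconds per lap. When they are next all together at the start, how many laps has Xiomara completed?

They are all back at their starting positions together after one LCM of the periods.
119 = 7 × 17
21 = 3 × 7
LCM(119, 21) = 3 × 7 × 17 = 357.
Laps for period 119: 357 / 119 = 3.

3 laps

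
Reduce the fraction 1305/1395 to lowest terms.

1305 = 3^2 × 5 × 29
1395 = 3^2 × 5 × 31
gcd(1305, 1395) = 3^2 × 5 = 45.
Divide numerator and denominator by 45: 1305/1395 = 29/31.

29/31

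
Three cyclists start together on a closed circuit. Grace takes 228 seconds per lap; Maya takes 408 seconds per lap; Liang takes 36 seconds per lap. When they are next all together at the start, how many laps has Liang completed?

All finish a whole number of cycles simultaneously at t = LCM of the periods.
228 = 2^2 × 3 × 19
408 = 2^3 × 3 × 17
36 = 2^2 × 3^2
LCM(228, 408, 36) = 2^3 × 3^2 × 17 × 19 = 23256.
Laps for period 36: 23256 / 36 = 646.

646 laps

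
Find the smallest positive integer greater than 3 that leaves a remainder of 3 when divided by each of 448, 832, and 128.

N − 3 must be a common multiple of 448, 832, and 128.
448 = 2^6 × 7
832 = 2^6 × 13
128 = 2^7
LCM(448, 832, 128) = 2^7 × 7 × 13 = 11648.
Smallest N > 3 is LCM + 3 = 11648 + 3 = 11651.

11651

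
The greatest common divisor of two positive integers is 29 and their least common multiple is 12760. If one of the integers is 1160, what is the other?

319

For two integers, gcd × lcm = product, so the other is (29 × 12760) / 1160 = 370040 / 1160 = 319.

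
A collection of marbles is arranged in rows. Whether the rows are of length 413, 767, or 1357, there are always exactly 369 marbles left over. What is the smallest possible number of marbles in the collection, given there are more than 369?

123856

N − 369 must be a common multiple of 413, 767, and 1357.
413 = 7 × 59
767 = 13 × 59
1357 = 23 × 59
LCM(413, 767, 1357) = 7 × 13 × 23 × 59 = 123487.
Smallest N > 369 is LCM + 369 = 123487 + 369 = 123856.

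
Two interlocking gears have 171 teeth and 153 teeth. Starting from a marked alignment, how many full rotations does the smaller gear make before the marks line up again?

19 rotations

The first common completion time is the LCM of the periods.
171 = 3^2 × 19
153 = 3^2 × 17
LCM(171, 153) = 3^2 × 17 × 19 = 2907.
Rotations for period 153: 2907 / 153 = 19.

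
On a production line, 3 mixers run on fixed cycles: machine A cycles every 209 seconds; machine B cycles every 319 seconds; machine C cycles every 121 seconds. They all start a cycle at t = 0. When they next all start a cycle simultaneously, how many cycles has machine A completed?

319 cycles

The first common completion time is the LCM of the periods.
209 = 11 × 19
319 = 11 × 29
121 = 11^2
LCM(209, 319, 121) = 11^2 × 19 × 29 = 66671.
Cycles for period 209: 66671 / 209 = 319.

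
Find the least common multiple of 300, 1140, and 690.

300 = 2^2 × 3 × 5^2
1140 = 2^2 × 3 × 5 × 19
690 = 2 × 3 × 5 × 23
LCM(300, 1140, 690) = 2^2 × 3 × 5^2 × 19 × 23 = 131100.

131100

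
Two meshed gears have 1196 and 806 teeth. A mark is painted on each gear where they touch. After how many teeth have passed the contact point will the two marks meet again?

37076 teeth

We need the least common multiple of the intervals.
1196 = 2^2 × 13 × 23
806 = 2 × 13 × 31
LCM(1196, 806) = 2^2 × 13 × 23 × 31 = 37076.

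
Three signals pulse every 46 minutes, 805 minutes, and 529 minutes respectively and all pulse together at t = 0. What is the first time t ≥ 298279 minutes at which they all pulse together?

Joint pulses occur at multiples of LCM(46, 805, 529).
46 = 2 × 23
805 = 5 × 7 × 23
529 = 23^2
LCM(46, 805, 529) = 2 × 5 × 7 × 23^2 = 37030.
Smallest multiple of 37030 that is ≥ 298279: ⌈298279/37030⌉ × 37030 = 9 × 37030 = 333270.

333270 minutes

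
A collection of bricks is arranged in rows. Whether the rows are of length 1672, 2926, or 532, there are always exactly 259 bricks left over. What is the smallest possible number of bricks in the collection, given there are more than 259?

N − 259 must be a common multiple of 1672, 2926, and 532.
1672 = 2^3 × 11 × 19
2926 = 2 × 7 × 11 × 19
532 = 2^2 × 7 × 19
LCM(1672, 2926, 532) = 2^3 × 7 × 11 × 19 = 11704.
Smallest N > 259 is LCM + 259 = 11704 + 259 = 11963.

11963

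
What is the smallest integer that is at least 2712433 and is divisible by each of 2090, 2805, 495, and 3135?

2877930

The integer must be a common multiple of 2090, 2805, 495, and 3135, so a multiple of their LCM.
2090 = 2 × 5 × 11 × 19
2805 = 3 × 5 × 11 × 17
495 = 3^2 × 5 × 11
3135 = 3 × 5 × 11 × 19
LCM(2090, 2805, 495, 3135) = 2 × 3^2 × 5 × 11 × 17 × 19 = 319770.
Smallest multiple of 319770 that is ≥ 2712433: ⌈2712433/319770⌉ × 319770 = 9 × 319770 = 2877930.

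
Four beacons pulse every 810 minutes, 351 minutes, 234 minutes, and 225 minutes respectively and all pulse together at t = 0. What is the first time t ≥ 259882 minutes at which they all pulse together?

Joint pulses occur at multiples of LCM(810, 351, 234, 225).
810 = 2 × 3^4 × 5
351 = 3^3 × 13
234 = 2 × 3^2 × 13
225 = 3^2 × 5^2
LCM(810, 351, 234, 225) = 2 × 3^4 × 5^2 × 13 = 52650.
Smallest multiple of 52650 that is ≥ 259882: ⌈259882/52650⌉ × 52650 = 5 × 52650 = 263250.

263250 minutes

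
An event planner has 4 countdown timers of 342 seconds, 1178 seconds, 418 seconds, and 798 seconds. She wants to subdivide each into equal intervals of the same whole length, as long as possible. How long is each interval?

38 seconds

The interval must divide each timer length; the longest such is the gcd.
342 = 2 × 3^2 × 19
1178 = 2 × 19 × 31
418 = 2 × 11 × 19
798 = 2 × 3 × 7 × 19
gcd(342, 1178, 418, 798) = 2 × 19 = 38.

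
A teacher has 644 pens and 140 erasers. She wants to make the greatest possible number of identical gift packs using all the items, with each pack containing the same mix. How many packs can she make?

The pack count must divide each quantity, so the greatest is gcd(644, 140).
644 = 2^2 × 7 × 23
140 = 2^2 × 5 × 7
gcd(644, 140) = 2^2 × 7 = 28.

28 packs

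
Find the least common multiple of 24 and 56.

168

24 = 2^3 × 3
56 = 2^3 × 7
LCM(24, 56) = 2^3 × 3 × 7 = 168.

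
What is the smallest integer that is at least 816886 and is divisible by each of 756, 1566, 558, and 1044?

1359288

The integer must be a common multiple of 756, 1566, 558, and 1044, so a multiple of their LCM.
756 = 2^2 × 3^3 × 7
1566 = 2 × 3^3 × 29
558 = 2 × 3^2 × 31
1044 = 2^2 × 3^2 × 29
LCM(756, 1566, 558, 1044) = 2^2 × 3^3 × 7 × 29 × 31 = 679644.
Smallest multiple of 679644 that is ≥ 816886: ⌈816886/679644⌉ × 679644 = 2 × 679644 = 1359288.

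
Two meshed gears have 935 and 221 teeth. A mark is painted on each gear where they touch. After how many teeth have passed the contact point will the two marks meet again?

The first simultaneous occurrence is after LCM of the individual periods.
935 = 5 × 11 × 17
221 = 13 × 17
LCM(935, 221) = 5 × 11 × 13 × 17 = 12155.

12155 teeth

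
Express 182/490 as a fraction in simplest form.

13/35

182 = 2 × 7 × 13
490 = 2 × 5 × 7^2
gcd(182, 490) = 2 × 7 = 14.
Divide numerator and denominator by 14: 182/490 = 13/35.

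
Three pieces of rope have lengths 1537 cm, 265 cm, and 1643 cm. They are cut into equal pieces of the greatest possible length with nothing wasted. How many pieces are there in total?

65

Piece length = gcd(1537, 265, 1643).
1537 = 29 × 53
265 = 5 × 53
1643 = 31 × 53
gcd(1537, 265, 1643) = 53.
Total pieces = 1537/53 + 265/53 + 1643/53 = 29 + 5 + 31 = 65.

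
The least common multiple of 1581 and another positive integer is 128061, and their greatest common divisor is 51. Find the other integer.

4131

gcd × lcm = product of the two integers, so the other integer is (51 × 128061) / 1581 = 4131.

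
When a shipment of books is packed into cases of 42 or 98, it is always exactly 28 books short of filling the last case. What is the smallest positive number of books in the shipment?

Being 28 short of a full case of size k means N ≡ −28 (mod k), i.e. N + 28 is a multiple of each size.
42 = 2 × 3 × 7
98 = 2 × 7^2
LCM(42, 98) = 2 × 3 × 7^2 = 294.
Smallest positive N is 294 − 28 = 266.

266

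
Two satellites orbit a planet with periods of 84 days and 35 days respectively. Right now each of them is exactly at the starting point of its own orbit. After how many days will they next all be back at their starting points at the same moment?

They coincide at every common multiple of the periods; the first is the LCM.
84 = 2^2 × 3 × 7
35 = 5 × 7
LCM(84, 35) = 2^2 × 3 × 5 × 7 = 420.

420 days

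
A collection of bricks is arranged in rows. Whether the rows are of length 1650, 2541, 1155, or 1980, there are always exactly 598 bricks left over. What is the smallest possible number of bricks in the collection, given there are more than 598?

762898

N − 598 must be a common multiple of 1650, 2541, 1155, and 1980.
1650 = 2 × 3 × 5^2 × 11
2541 = 3 × 7 × 11^2
1155 = 3 × 5 × 7 × 11
1980 = 2^2 × 3^2 × 5 × 11
LCM(1650, 2541, 1155, 1980) = 2^2 × 3^2 × 5^2 × 7 × 11^2 = 762300.
Smallest N > 598 is LCM + 598 = 762300 + 598 = 762898.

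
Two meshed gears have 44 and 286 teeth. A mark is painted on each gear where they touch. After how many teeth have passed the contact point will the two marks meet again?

572 teeth

We need the least common multiple of the intervals.
44 = 2^2 × 11
286 = 2 × 11 × 13
LCM(44, 286) = 2^2 × 11 × 13 = 572.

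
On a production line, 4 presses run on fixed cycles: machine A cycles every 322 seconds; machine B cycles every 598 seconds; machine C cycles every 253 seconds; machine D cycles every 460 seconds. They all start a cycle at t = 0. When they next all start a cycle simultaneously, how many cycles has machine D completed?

All finish a whole number of cycles simultaneously at t = LCM of the periods.
322 = 2 × 7 × 23
598 = 2 × 13 × 23
253 = 11 × 23
460 = 2^2 × 5 × 23
LCM(322, 598, 253, 460) = 2^2 × 5 × 7 × 11 × 13 × 23 = 460460.
Cycles for period 460: 460460 / 460 = 1001.

1001 cycles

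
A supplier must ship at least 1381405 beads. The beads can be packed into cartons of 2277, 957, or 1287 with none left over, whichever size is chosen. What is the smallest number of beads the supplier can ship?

The number of beads must be a common multiple of 2277, 957, and 1287, so a multiple of their LCM.
2277 = 3^2 × 11 × 23
957 = 3 × 11 × 29
1287 = 3^2 × 11 × 13
LCM(2277, 957, 1287) = 3^2 × 11 × 13 × 23 × 29 = 858429.
Smallest multiple of 858429 that is ≥ 1381405: ⌈1381405/858429⌉ × 858429 = 2 × 858429 = 1716858.

1716858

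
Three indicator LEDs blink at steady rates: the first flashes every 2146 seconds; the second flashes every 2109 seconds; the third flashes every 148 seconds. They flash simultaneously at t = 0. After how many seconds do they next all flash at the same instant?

We need the least common multiple of the intervals.
2146 = 2 × 29 × 37
2109 = 3 × 19 × 37
148 = 2^2 × 37
LCM(2146, 2109, 148) = 2^2 × 3 × 19 × 29 × 37 = 244644.

244644 seconds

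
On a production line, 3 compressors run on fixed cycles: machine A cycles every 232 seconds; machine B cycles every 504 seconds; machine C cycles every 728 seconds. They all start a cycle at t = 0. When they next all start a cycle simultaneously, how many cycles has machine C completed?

261 cycles

The first common completion time is the LCM of the periods.
232 = 2^3 × 29
504 = 2^3 × 3^2 × 7
728 = 2^3 × 7 × 13
LCM(232, 504, 728) = 2^3 × 3^2 × 7 × 13 × 29 = 190008.
Cycles for period 728: 190008 / 728 = 261.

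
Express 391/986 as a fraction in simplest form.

23/58

391 = 17 × 23
986 = 2 × 17 × 29
gcd(391, 986) = 17.
Divide numerator and denominator by 17: 391/986 = 23/58.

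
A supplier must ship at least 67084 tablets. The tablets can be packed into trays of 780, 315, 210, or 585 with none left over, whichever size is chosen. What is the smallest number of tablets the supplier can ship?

The number of tablets must be a common multiple of 780, 315, 210, and 585, so a multiple of their LCM.
780 = 2^2 × 3 × 5 × 13
315 = 3^2 × 5 × 7
210 = 2 × 3 × 5 × 7
585 = 3^2 × 5 × 13
LCM(780, 315, 210, 585) = 2^2 × 3^2 × 5 × 7 × 13 = 16380.
Smallest multiple of 16380 that is ≥ 67084: ⌈67084/16380⌉ × 16380 = 5 × 16380 = 81900.

81900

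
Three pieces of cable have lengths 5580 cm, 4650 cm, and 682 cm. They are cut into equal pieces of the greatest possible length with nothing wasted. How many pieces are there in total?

176

Piece length = gcd(5580, 4650, 682).
5580 = 2^2 × 3^2 × 5 × 31
4650 = 2 × 3 × 5^2 × 31
682 = 2 × 11 × 31
gcd(5580, 4650, 682) = 2 × 31 = 62.
Total pieces = 5580/62 + 4650/62 + 682/62 = 90 + 75 + 11 = 176.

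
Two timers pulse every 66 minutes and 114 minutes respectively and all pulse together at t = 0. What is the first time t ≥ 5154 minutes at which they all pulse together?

6270 minutes

Joint pulses occur at multiples of LCM(66, 114).
66 = 2 × 3 × 11
114 = 2 × 3 × 19
LCM(66, 114) = 2 × 3 × 11 × 19 = 1254.
Smallest multiple of 1254 that is ≥ 5154: ⌈5154/1254⌉ × 1254 = 5 × 1254 = 6270.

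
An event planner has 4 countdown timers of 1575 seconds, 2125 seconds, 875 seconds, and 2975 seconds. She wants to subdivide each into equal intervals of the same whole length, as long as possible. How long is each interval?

The interval must divide each timer length; the longest such is the gcd.
1575 = 3^2 × 5^2 × 7
2125 = 5^3 × 17
875 = 5^3 × 7
2975 = 5^2 × 7 × 17
gcd(1575, 2125, 875, 2975) = 5^2 = 25.

25 seconds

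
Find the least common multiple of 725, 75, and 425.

725 = 5^2 × 29
75 = 3 × 5^2
425 = 5^2 × 17
LCM(725, 75, 425) = 3 × 5^2 × 17 × 29 = 36975.

36975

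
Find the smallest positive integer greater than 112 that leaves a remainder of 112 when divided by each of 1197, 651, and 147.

259861

N − 112 must be a common multiple of 1197, 651, and 147.
1197 = 3^2 × 7 × 19
651 = 3 × 7 × 31
147 = 3 × 7^2
LCM(1197, 651, 147) = 3^2 × 7^2 × 19 × 31 = 259749.
Smallest N > 112 is LCM + 112 = 259749 + 112 = 259861.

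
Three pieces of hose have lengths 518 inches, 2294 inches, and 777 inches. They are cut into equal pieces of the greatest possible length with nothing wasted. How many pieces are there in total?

97

Piece length = gcd(518, 2294, 777).
518 = 2 × 7 × 37
2294 = 2 × 31 × 37
777 = 3 × 7 × 37
gcd(518, 2294, 777) = 37.
Total pieces = 518/37 + 2294/37 + 777/37 = 14 + 62 + 21 = 97.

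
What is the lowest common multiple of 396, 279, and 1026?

396 = 2^2 × 3^2 × 11
279 = 3^2 × 31
1026 = 2 × 3^3 × 19
LCM(396, 279, 1026) = 2^2 × 3^3 × 11 × 19 × 31 = 699732.

699732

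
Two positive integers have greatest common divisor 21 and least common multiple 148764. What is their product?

3124044

For any two positive integers, gcd × lcm = product = 21 × 148764 = 3124044.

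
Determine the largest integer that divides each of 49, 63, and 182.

49 = 7^2
63 = 3^2 × 7
182 = 2 × 7 × 13
gcd(49, 63, 182) = 7.

7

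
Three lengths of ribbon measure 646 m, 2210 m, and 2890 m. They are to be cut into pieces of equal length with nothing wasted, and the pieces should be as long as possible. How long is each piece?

Each piece length must divide every original length, so the longest possible is gcd(646, 2210, 2890).
646 = 2 × 17 × 19
2210 = 2 × 5 × 13 × 17
2890 = 2 × 5 × 17^2
gcd(646, 2210, 2890) = 2 × 17 = 34.

34 m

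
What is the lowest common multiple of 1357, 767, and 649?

194051

1357 = 23 × 59
767 = 13 × 59
649 = 11 × 59
LCM(1357, 767, 649) = 11 × 13 × 23 × 59 = 194051.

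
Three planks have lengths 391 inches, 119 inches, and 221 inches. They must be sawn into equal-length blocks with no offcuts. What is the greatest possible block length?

17 inches

The block length must divide every plank, so the greatest is gcd(391, 119, 221).
391 = 17 × 23
119 = 7 × 17
221 = 13 × 17
gcd(391, 119, 221) = 17.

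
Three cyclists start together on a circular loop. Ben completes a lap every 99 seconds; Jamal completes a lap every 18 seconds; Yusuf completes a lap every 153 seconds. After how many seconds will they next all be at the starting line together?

We need the least common multiple of the intervals.
99 = 3^2 × 11
18 = 2 × 3^2
153 = 3^2 × 17
LCM(99, 18, 153) = 2 × 3^2 × 11 × 17 = 3366.

3366 seconds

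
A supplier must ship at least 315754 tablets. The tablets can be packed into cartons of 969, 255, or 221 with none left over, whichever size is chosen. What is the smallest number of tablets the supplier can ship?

The number of tablets must be a common multiple of 969, 255, and 221, so a multiple of their LCM.
969 = 3 × 17 × 19
255 = 3 × 5 × 17
221 = 13 × 17
LCM(969, 255, 221) = 3 × 5 × 13 × 17 × 19 = 62985.
Smallest multiple of 62985 that is ≥ 315754: ⌈315754/62985⌉ × 62985 = 6 × 62985 = 377910.

377910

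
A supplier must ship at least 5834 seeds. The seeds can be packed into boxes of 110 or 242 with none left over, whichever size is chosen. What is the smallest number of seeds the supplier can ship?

The number of seeds must be a common multiple of 110 and 242, so a multiple of their LCM.
110 = 2 × 5 × 11
242 = 2 × 11^2
LCM(110, 242) = 2 × 5 × 11^2 = 1210.
Smallest multiple of 1210 that is ≥ 5834: ⌈5834/1210⌉ × 1210 = 5 × 1210 = 6050.

6050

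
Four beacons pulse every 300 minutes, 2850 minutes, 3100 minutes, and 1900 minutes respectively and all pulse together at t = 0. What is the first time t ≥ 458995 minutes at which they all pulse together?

530100 minutes

Joint pulses occur at multiples of LCM(300, 2850, 3100, 1900).
300 = 2^2 × 3 × 5^2
2850 = 2 × 3 × 5^2 × 19
3100 = 2^2 × 5^2 × 31
1900 = 2^2 × 5^2 × 19
LCM(300, 2850, 3100, 1900) = 2^2 × 3 × 5^2 × 19 × 31 = 176700.
Smallest multiple of 176700 that is ≥ 458995: ⌈458995/176700⌉ × 176700 = 3 × 176700 = 530100.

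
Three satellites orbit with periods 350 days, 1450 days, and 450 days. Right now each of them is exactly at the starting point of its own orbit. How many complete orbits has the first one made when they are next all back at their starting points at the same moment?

The first common completion time is the LCM of the periods.
350 = 2 × 5^2 × 7
1450 = 2 × 5^2 × 29
450 = 2 × 3^2 × 5^2
LCM(350, 1450, 450) = 2 × 3^2 × 5^2 × 7 × 29 = 91350.
Orbits for period 350: 91350 / 350 = 261.

261 orbits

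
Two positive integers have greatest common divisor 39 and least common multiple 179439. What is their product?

For any two positive integers, gcd × lcm = product = 39 × 179439 = 6998121.

6998121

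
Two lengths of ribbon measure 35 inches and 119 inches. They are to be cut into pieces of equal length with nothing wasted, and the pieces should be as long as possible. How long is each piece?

7 inches

The greatest length dividing all of 35 and 119 is their gcd.
35 = 5 × 7
119 = 7 × 17
gcd(35, 119) = 7.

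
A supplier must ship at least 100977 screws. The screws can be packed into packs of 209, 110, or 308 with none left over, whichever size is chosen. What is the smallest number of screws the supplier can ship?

The number of screws must be a common multiple of 209, 110, and 308, so a multiple of their LCM.
209 = 11 × 19
110 = 2 × 5 × 11
308 = 2^2 × 7 × 11
LCM(209, 110, 308) = 2^2 × 5 × 7 × 11 × 19 = 29260.
Smallest multiple of 29260 that is ≥ 100977: ⌈100977/29260⌉ × 29260 = 4 × 29260 = 117040.

117040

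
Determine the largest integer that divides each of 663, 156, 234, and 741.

663 = 3 × 13 × 17
156 = 2^2 × 3 × 13
234 = 2 × 3^2 × 13
741 = 3 × 13 × 19
gcd(663, 156, 234, 741) = 3 × 13 = 39.

39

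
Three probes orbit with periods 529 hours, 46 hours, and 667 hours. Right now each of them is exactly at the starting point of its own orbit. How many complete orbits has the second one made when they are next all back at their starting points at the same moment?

They are all back at their starting positions together after one LCM of the periods.
529 = 23^2
46 = 2 × 23
667 = 23 × 29
LCM(529, 46, 667) = 2 × 23^2 × 29 = 30682.
Orbits for period 46: 30682 / 46 = 667.

667 orbits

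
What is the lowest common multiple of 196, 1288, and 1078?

196 = 2^2 × 7^2
1288 = 2^3 × 7 × 23
1078 = 2 × 7^2 × 11
LCM(196, 1288, 1078) = 2^3 × 7^2 × 11 × 23 = 99176.

99176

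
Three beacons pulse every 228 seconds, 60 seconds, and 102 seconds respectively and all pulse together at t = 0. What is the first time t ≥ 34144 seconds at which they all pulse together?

38760 seconds

Joint pulses occur at multiples of LCM(228, 60, 102).
228 = 2^2 × 3 × 19
60 = 2^2 × 3 × 5
102 = 2 × 3 × 17
LCM(228, 60, 102) = 2^2 × 3 × 5 × 17 × 19 = 19380.
Smallest multiple of 19380 that is ≥ 34144: ⌈34144/19380⌉ × 19380 = 2 × 19380 = 38760.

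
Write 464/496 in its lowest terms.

29/31

464 = 2^4 × 29
496 = 2^4 × 31
gcd(464, 496) = 2^4 = 16.
Divide numerator and denominator by 16: 464/496 = 29/31.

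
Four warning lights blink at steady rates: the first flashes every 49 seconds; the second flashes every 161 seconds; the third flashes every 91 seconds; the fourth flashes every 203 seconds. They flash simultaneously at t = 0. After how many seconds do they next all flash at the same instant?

424879 seconds

The first simultaneous occurrence is after LCM of the individual periods.
49 = 7^2
161 = 7 × 23
91 = 7 × 13
203 = 7 × 29
LCM(49, 161, 91, 203) = 7^2 × 13 × 23 × 29 = 424879.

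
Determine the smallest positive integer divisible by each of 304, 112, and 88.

23408

304 = 2^4 × 19
112 = 2^4 × 7
88 = 2^3 × 11
LCM(304, 112, 88) = 2^4 × 7 × 11 × 19 = 23408.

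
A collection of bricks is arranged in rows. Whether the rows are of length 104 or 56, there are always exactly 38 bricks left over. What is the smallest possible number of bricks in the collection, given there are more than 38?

766

N − 38 must be a common multiple of 104 and 56.
104 = 2^3 × 13
56 = 2^3 × 7
LCM(104, 56) = 2^3 × 7 × 13 = 728.
Smallest N > 38 is LCM + 38 = 728 + 38 = 766.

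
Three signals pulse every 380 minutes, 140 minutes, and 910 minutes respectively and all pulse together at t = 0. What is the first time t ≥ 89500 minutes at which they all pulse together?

Joint pulses occur at multiples of LCM(380, 140, 910).
380 = 2^2 × 5 × 19
140 = 2^2 × 5 × 7
910 = 2 × 5 × 7 × 13
LCM(380, 140, 910) = 2^2 × 5 × 7 × 13 × 19 = 34580.
Smallest multiple of 34580 that is ≥ 89500: ⌈89500/34580⌉ × 34580 = 3 × 34580 = 103740.

103740 minutes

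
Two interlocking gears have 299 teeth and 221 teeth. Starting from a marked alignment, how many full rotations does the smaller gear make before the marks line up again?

23 rotations

The first common completion time is the LCM of the periods.
299 = 13 × 23
221 = 13 × 17
LCM(299, 221) = 13 × 17 × 23 = 5083.
Rotations for period 221: 5083 / 221 = 23.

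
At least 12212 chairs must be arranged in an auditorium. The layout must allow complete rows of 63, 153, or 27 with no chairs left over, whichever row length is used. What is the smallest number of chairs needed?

12852

The number of chairs must be a common multiple of 63, 153, and 27, so a multiple of their LCM.
63 = 3^2 × 7
153 = 3^2 × 17
27 = 3^3
LCM(63, 153, 27) = 3^3 × 7 × 17 = 3213.
Smallest multiple of 3213 that is ≥ 12212: ⌈12212/3213⌉ × 3213 = 4 × 3213 = 12852.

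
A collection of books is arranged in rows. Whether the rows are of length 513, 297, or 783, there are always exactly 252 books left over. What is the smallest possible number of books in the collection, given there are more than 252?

N − 252 must be a common multiple of 513, 297, and 783.
513 = 3^3 × 19
297 = 3^3 × 11
783 = 3^3 × 29
LCM(513, 297, 783) = 3^3 × 11 × 19 × 29 = 163647.
Smallest N > 252 is LCM + 252 = 163647 + 252 = 163899.

163899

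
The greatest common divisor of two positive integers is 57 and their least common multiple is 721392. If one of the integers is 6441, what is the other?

6384

For two integers, gcd × lcm = product, so the other is (57 × 721392) / 6441 = 41119344 / 6441 = 6384.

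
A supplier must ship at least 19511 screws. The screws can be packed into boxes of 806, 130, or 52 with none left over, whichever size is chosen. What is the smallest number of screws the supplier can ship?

24180

The number of screws must be a common multiple of 806, 130, and 52, so a multiple of their LCM.
806 = 2 × 13 × 31
130 = 2 × 5 × 13
52 = 2^2 × 13
LCM(806, 130, 52) = 2^2 × 5 × 13 × 31 = 8060.
Smallest multiple of 8060 that is ≥ 19511: ⌈19511/8060⌉ × 8060 = 3 × 8060 = 24180.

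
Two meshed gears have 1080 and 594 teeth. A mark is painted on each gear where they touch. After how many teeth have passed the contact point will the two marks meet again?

They coincide at every common multiple of the periods; the first is the LCM.
1080 = 2^3 × 3^3 × 5
594 = 2 × 3^3 × 11
LCM(1080, 594) = 2^3 × 3^3 × 5 × 11 = 11880.

11880 teeth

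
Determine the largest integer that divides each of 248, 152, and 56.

8

248 = 2^3 × 31
152 = 2^3 × 19
56 = 2^3 × 7
gcd(248, 152, 56) = 2^3 = 8.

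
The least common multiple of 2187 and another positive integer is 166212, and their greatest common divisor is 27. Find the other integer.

2052

gcd × lcm = product of the two integers, so the other integer is (27 × 166212) / 2187 = 2052.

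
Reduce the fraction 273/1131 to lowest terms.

273 = 3 × 7 × 13
1131 = 3 × 13 × 29
gcd(273, 1131) = 3 × 13 = 39.
Divide numerator and denominator by 39: 273/1131 = 7/29.

7/29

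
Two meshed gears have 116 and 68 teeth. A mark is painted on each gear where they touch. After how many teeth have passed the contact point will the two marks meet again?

1972 teeth

We need the least common multiple of the intervals.
116 = 2^2 × 29
68 = 2^2 × 17
LCM(116, 68) = 2^2 × 17 × 29 = 1972.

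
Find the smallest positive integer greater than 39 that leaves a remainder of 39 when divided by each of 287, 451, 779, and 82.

N − 39 must be a common multiple of 287, 451, 779, and 82.
287 = 7 × 41
451 = 11 × 41
779 = 19 × 41
82 = 2 × 41
LCM(287, 451, 779, 82) = 2 × 7 × 11 × 19 × 41 = 119966.
Smallest N > 39 is LCM + 39 = 119966 + 39 = 120005.

120005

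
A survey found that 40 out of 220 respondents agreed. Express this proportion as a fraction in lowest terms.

40 = 2^3 × 5
220 = 2^2 × 5 × 11
gcd(40, 220) = 2^2 × 5 = 20.
Divide numerator and denominator by 20: 40/220 = 2/11.

2/11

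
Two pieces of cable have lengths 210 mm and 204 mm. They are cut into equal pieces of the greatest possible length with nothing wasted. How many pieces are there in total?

Piece length = gcd(210, 204).
210 = 2 × 3 × 5 × 7
204 = 2^2 × 3 × 17
gcd(210, 204) = 2 × 3 = 6.
Total pieces = 210/6 + 204/6 = 35 + 34 = 69.

69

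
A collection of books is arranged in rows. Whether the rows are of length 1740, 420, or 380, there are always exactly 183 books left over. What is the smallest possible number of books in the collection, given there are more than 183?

231603

N − 183 must be a common multiple of 1740, 420, and 380.
1740 = 2^2 × 3 × 5 × 29
420 = 2^2 × 3 × 5 × 7
380 = 2^2 × 5 × 19
LCM(1740, 420, 380) = 2^2 × 3 × 5 × 7 × 19 × 29 = 231420.
Smallest N > 183 is LCM + 183 = 231420 + 183 = 231603.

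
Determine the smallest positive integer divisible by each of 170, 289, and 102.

8670

170 = 2 × 5 × 17
289 = 17^2
102 = 2 × 3 × 17
LCM(170, 289, 102) = 2 × 3 × 5 × 17^2 = 8670.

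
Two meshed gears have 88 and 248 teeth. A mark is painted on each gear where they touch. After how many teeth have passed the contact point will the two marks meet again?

2728 teeth

The first simultaneous occurrence is after LCM of the individual periods.
88 = 2^3 × 11
248 = 2^3 × 31
LCM(88, 248) = 2^3 × 11 × 31 = 2728.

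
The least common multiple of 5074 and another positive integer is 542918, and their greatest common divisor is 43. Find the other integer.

gcd × lcm = product of the two integers, so the other integer is (43 × 542918) / 5074 = 4601.

4601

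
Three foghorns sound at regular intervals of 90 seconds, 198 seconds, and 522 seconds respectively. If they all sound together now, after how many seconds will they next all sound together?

28710 seconds

They coincide at every common multiple of the periods; the first is the LCM.
90 = 2 × 3^2 × 5
198 = 2 × 3^2 × 11
522 = 2 × 3^2 × 29
LCM(90, 198, 522) = 2 × 3^2 × 5 × 11 × 29 = 28710.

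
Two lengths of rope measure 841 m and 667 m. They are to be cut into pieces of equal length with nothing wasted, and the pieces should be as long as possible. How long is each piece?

By the Euclidean algorithm:
841 = 1 × 667 + 174
667 = 3 × 174 + 145
174 = 1 × 145 + 29
145 = 5 × 29 + 0
gcd(841, 667) = 29.

29 m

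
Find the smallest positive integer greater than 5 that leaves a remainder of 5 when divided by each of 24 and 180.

N − 5 must be a common multiple of 24 and 180.
24 = 2^3 × 3
180 = 2^2 × 3^2 × 5
LCM(24, 180) = 2^3 × 3^2 × 5 = 360.
Smallest N > 5 is LCM + 5 = 360 + 5 = 365.

365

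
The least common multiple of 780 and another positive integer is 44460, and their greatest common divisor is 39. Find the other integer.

2223

gcd × lcm = product of the two integers, so the other integer is (39 × 44460) / 780 = 2223.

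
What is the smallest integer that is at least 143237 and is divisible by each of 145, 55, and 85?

The integer must be a common multiple of 145, 55, and 85, so a multiple of their LCM.
145 = 5 × 29
55 = 5 × 11
85 = 5 × 17
LCM(145, 55, 85) = 5 × 11 × 17 × 29 = 27115.
Smallest multiple of 27115 that is ≥ 143237: ⌈143237/27115⌉ × 27115 = 6 × 27115 = 162690.

162690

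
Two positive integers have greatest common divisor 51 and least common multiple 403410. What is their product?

20573910

For any two positive integers, gcd × lcm = product = 51 × 403410 = 20573910.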